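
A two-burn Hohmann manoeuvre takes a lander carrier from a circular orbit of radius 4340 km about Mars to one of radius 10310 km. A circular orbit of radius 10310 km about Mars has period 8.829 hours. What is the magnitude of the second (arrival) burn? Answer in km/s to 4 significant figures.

From Kepler's third law T² = 4π²r³/μ at r = 10310 km, T = 8.829 hours = 8.829 × 3600 s = 31784.4 s: μ = 4π²r³/T² = 42826.0 km³/s².
The Hohmann ellipse has a_t = (r₁ + r₂)/2 = 7325 km.
Circular speed at r = 10310 km: v_c = √(μ/r) = 2.0381 km/s.
Transfer-orbit speed at the same r (vis-viva, a = a_t): v_t = √[μ(2/r − 1/a_t)] = 1.5688 km/s.
Δv₂ = |v_t − v_c| = |1.5688 − 2.0381| = 0.4693 km/s.

Δv₂ = 0.4693 km/s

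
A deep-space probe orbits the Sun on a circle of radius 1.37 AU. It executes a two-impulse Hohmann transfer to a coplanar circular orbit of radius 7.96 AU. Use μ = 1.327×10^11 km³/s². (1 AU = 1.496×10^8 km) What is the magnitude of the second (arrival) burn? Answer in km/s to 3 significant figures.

In km: r₁ = 1.37 × 1.496×10^8 = 2.04952×10^8 km; r₂ = 7.96 × 1.496×10^8 = 1.190816×10^9 km.
Transfer-ellipse semi-major axis a_t = (r₁ + r₂)/2 = (2.04952×10^8 + 1.190816×10^9)/2 = 6.97884×10^8 km.
On the circular orbit at r = 1.190816×10^9 km, v_c = √(μ/r) = 10.5563 km/s.
Transfer-orbit speed at the same r (vis-viva, a = a_t): v_t = √[μ(2/r − 1/a_t)] = 5.72068 km/s.
Δv₂ = |v_t − v_c| = |5.72068 − 10.5563| = 4.836 km/s.

Δv₂ = 4.84 km/s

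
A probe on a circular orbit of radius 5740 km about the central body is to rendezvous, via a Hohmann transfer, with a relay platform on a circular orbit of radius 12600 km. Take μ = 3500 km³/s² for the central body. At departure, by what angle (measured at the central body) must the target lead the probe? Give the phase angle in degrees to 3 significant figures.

φ = 68.2°

The Hohmann ellipse has a_t = (r₁ + r₂)/2 = 9170 km.
Transfer time t = π√(a_t³/μ) = 46630 s.
The target's mean motion on its circular orbit is ω₂ = √(μ/r₂³) = 4.183×10^-5 rad/s.
Angle swept by the target during transfer: ω₂·t = 1.951 rad = 111.8°.
The probe traverses 180° on the transfer ellipse, so the target must lead by 180° − 111.8° = 68.2°.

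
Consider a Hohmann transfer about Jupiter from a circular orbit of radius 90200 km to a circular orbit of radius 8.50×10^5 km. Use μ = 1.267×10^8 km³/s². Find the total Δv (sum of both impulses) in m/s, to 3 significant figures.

Δv = 19800 m/s

The Hohmann ellipse has a_t = (r₁ + r₂)/2 = 4.701×10^5 km.
Circular speed at r₁: v₁ = √(μ/r₁) = √(1.267×10^8/90200) = 37.48 km/s.
On the transfer ellipse at r₁, v² = μ(2/r − 1/a) gives v_p = √[μ(2/r₁ − 1/a_t)] = 50.40 km/s.
First burn Δv₁ = |v_p − v₁| = 12.92 km/s.
At r₂, v₂ = √(μ/r₂) = 12.209 km/s.
Transfer-orbit speed at r₂: v_a = √[μ(2/r₂ − 1/a_t)] = 5.3479 km/s.
Second burn Δv₂ = |v₂ − v_a| = 6.861 km/s.
Total Δv = Δv₁ + Δv₂ = 19.78 km/s.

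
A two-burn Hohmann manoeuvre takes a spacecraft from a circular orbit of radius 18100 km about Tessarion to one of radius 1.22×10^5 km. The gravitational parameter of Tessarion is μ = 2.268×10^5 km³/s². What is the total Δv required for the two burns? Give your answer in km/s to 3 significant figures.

The Hohmann ellipse has a_t = (r₁ + r₂)/2 = 70050 km.
Circular speed at r₁: v₁ = √(μ/r₁) = √(2.268×10^5/18100) = 3.540 km/s.
Transfer-orbit speed at r₁ (vis-viva): v_p = √[μ(2/r₁ − 1/a_t)] = 4.672 km/s.
First burn Δv₁ = |v_p − v₁| = 1.132 km/s.
At r₂, v₂ = √(μ/r₂) = 1.3635 km/s.
Transfer-orbit speed at r₂: v_a = √[μ(2/r₂ − 1/a_t)] = 0.69307 km/s.
Second burn Δv₂ = |v₂ − v_a| = 0.6704 km/s.
Total Δv = Δv₁ + Δv₂ = 1.802 km/s.

Δv = 1.80 km/s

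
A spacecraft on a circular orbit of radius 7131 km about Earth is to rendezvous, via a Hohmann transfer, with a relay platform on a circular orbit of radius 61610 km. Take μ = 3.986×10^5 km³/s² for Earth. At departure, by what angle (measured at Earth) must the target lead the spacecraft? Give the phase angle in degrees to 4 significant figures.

Semi-major axis of the transfer orbit: a_t = (7131 + 61610)/2 = 34370.5 km.
The half-period of the transfer ellipse is t = π√(a_t³/μ) = 31710 s.
Target angular speed ω₂ = √(μ/r₂³) = 4.128×10^-5 rad/s.
Angle swept by the target during transfer: ω₂·t = 1.309 rad = 75.00°.
Arrival is 180° from departure on the ellipse, so φ = 180° − 75.00° = 105.0°.

φ = 105.0°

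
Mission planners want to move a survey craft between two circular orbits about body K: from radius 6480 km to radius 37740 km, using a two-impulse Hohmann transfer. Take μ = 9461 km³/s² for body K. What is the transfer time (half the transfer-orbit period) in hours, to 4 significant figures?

t = 29.50 hours

The Hohmann ellipse has a_t = (r₁ + r₂)/2 = 22110 km.
By Kepler's third law the transfer-orbit period is T = 2π√(a_t³/μ), so t = T/2 = 1.062×10^5 s.
Converting: 1.062×10^5 s ÷ 3600 s/hour = 29.50 hours.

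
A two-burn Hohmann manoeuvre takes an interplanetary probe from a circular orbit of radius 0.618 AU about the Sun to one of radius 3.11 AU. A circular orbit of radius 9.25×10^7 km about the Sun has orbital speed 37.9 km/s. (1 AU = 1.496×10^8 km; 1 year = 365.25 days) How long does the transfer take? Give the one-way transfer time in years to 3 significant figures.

From the circular-orbit relation v² = μ/r at r = 9.25×10^7 km: μ = v²r = (37.9)² × 9.25×10^7 = 1.32868×10^11 km³/s².
In km: r₁ = 0.618 × 1.496×10^8 = 9.24528×10^7 km; r₂ = 3.11 × 1.496×10^8 = 4.65256×10^8 km.
Semi-major axis of the transfer orbit: a_t = (9.24528×10^7 + 4.65256×10^8)/2 = 2.788544×10^8 km.
By Kepler's third law the transfer-orbit period is T = 2π√(a_t³/μ), so t = T/2 = 4.013×10^7 s.
Converting: 4.013×10^7 s ÷ 3.15576×10^7 s/year (365.25 × 86400) = 1.27 years.

t = 1.27 years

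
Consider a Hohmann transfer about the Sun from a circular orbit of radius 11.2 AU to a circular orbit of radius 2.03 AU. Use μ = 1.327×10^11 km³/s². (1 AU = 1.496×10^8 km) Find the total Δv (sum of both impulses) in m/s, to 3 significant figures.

Δv = 10300 m/s

In km: r₁ = 11.2 × 1.496×10^8 = 1.67552×10^9 km; r₂ = 2.03 × 1.496×10^8 = 3.03688×10^8 km.
Semi-major axis of the transfer orbit: a_t = (1.67552×10^9 + 3.03688×10^8)/2 = 9.89604×10^8 km.
At r₁ the circular-orbit speed is v₁ = √(μ/r₁) = 8.8994 km/s.
Transfer-orbit speed at r₁ (vis-viva): v_a = √[μ(2/r₁ − 1/a_t)] = 4.9300 km/s.
First burn Δv₁ = |v_a − v₁| = 3.9694 km/s.
Circular speed at r₂: v₂ = √(μ/r₂) = 20.9036 km/s.
Transfer-orbit speed at r₂: v_p = √[μ(2/r₂ − 1/a_t)] = 27.1998 km/s.
Second burn Δv₂ = |v₂ − v_p| = 6.2962 km/s.
Total Δv = Δv₁ + Δv₂ = 10.27 km/s.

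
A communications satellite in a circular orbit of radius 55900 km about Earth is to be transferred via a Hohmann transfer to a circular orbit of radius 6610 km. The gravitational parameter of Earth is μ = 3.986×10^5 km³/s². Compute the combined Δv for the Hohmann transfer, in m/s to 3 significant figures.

Δv = 4060 m/s

Transfer-ellipse semi-major axis a_t = (r₁ + r₂)/2 = (55900 + 6610)/2 = 31255 km.
At r₁ the circular-orbit speed is v₁ = √(μ/r₁) = 2.670 km/s.
On the transfer ellipse at r₁, vis-viva equation gives v_a = √[μ(2/r₁ − 1/a_t)] = 1.228 km/s.
First burn Δv₁ = |v_a − v₁| = 1.442 km/s.
At r₂, v₂ = √(μ/r₂) = 7.76547 km/s.
Transfer-orbit speed at r₂: v_p = √[μ(2/r₂ − 1/a_t)] = 10.3852 km/s.
Second burn Δv₂ = |v₂ − v_p| = 2.620 km/s.
Δv = Δv₁ + Δv₂ = 1.442 + 2.620 = 4.062 km/s.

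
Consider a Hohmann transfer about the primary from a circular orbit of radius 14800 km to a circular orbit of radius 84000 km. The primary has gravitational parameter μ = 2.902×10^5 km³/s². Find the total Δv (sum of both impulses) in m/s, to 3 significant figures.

The Hohmann ellipse has a_t = (r₁ + r₂)/2 = 49400 km.
Circular speed at r₁: v₁ = √(μ/r₁) = √(2.902×10^5/14800) = 4.428 km/s.
On the transfer ellipse at r₁, vis-viva equation gives v_p = √[μ(2/r₁ − 1/a_t)] = 5.774 km/s.
First burn Δv₁ = |v_p − v₁| = 1.346 km/s.
At r₂, v₂ = √(μ/r₂) = 1.8587 km/s.
Transfer-orbit speed at r₂: v_a = √[μ(2/r₂ − 1/a_t)] = 1.0174 km/s.
Second burn Δv₂ = |v₂ − v_a| = 0.8413 km/s.
Total Δv = Δv₁ + Δv₂ = 2.187 km/s.

Δv = 2190 m/s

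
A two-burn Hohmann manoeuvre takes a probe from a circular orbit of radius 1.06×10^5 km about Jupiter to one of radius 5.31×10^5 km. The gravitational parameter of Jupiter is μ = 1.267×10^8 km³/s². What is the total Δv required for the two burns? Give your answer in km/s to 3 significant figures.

Δv = 16.6 km/s

The Hohmann ellipse has a_t = (r₁ + r₂)/2 = 3.185×10^5 km.
Circular speed at r₁: v₁ = √(μ/r₁) = √(1.267×10^8/1.060×10^5) = 34.57287 km/s.
On the transfer ellipse at r₁, v² = μ(2/r − 1/a) gives v_p = √[μ(2/r₁ − 1/a_t)] = 44.64038 km/s.
First burn Δv₁ = |v_p − v₁| = 10.068 km/s.
Circular speed at r₂: v₂ = √(μ/r₂) = 15.4469 km/s.
Transfer-orbit speed at r₂: v_a = √[μ(2/r₂ − 1/a_t)] = 8.91126 km/s.
Second burn Δv₂ = |v₂ − v_a| = 6.5356 km/s.
Total Δv = Δv₁ + Δv₂ = 16.60 km/s.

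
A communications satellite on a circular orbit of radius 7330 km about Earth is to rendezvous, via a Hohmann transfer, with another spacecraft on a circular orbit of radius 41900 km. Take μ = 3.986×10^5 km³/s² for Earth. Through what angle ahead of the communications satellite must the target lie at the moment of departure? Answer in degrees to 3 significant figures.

φ = 99.0°

Semi-major axis of the transfer orbit: a_t = (7330 + 41900)/2 = 24615 km.
The half-period of the transfer ellipse is t = π√(a_t³/μ) = 19216.80 s.
Target angular speed ω₂ = √(μ/r₂³) = 7.361183×10^-5 rad/s.
Angle swept by the target during transfer: ω₂·t = 1.414584 rad = 81.0497°.
Arrival is 180° from departure on the ellipse, so φ = 180° − 81.0497° = 99.0°.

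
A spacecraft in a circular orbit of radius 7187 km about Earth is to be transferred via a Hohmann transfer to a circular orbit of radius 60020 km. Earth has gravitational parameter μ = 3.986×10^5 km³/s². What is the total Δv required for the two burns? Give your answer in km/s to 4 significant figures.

Semi-major axis of the transfer orbit: a_t = (7187 + 60020)/2 = 33603.5 km.
At r₁ the circular-orbit speed is v₁ = √(μ/r₁) = 7.447 km/s.
Transfer-orbit speed at r₁ (vis-viva): v_p = √[μ(2/r₁ − 1/a_t)] = 9.953 km/s.
First burn Δv₁ = |v_p − v₁| = 2.506 km/s.
Circular speed at r₂: v₂ = √(μ/r₂) = 2.577 km/s.
Transfer-orbit speed at r₂: v_a = √[μ(2/r₂ − 1/a_t)] = 1.192 km/s.
Second burn Δv₂ = |v₂ − v_a| = 1.385 km/s.
Δv = Δv₁ + Δv₂ = 2.506 + 1.385 = 3.891 km/s.

Δv = 3.891 km/s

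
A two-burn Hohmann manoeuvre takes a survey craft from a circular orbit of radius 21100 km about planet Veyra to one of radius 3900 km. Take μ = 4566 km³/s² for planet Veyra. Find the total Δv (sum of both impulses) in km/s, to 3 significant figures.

Transfer-ellipse semi-major axis a_t = (r₁ + r₂)/2 = (21100 + 3900)/2 = 12500 km.
At r₁ the circular-orbit speed is v₁ = √(μ/r₁) = 0.465186 km/s.
On the transfer ellipse at r₁, vis-viva equation gives v_a = √[μ(2/r₁ − 1/a_t)] = 0.259839 km/s.
First burn Δv₁ = |v_a − v₁| = 0.2053 km/s.
Circular speed at r₂: v₂ = √(μ/r₂) = 1.0820 km/s.
Transfer-orbit speed at r₂: v_p = √[μ(2/r₂ − 1/a_t)] = 1.4058 km/s.
Second burn Δv₂ = |v₂ − v_p| = 0.3238 km/s.
Total Δv = Δv₁ + Δv₂ = 0.5291 km/s.

Δv = 0.529 km/s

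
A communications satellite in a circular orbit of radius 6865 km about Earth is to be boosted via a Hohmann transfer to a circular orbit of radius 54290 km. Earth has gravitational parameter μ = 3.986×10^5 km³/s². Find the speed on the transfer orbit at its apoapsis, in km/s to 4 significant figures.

The Hohmann ellipse has a_t = (r₁ + r₂)/2 = 30577.5 km.
The apoapsis of the transfer ellipse is at r = 54290 km.
From the vis-viva equation, v = √[μ(2/r − 1/a_t)] = 1.284 km/s.

v = 1.284 km/s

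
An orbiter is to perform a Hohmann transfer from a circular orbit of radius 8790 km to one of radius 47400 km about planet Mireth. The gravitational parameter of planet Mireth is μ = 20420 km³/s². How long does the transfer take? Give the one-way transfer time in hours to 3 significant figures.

Transfer-ellipse semi-major axis a_t = (r₁ + r₂)/2 = (8790 + 47400)/2 = 28095 km.
Half the transfer-orbit period gives t = π√(a_t³/μ) = 1.0353×10^5 s.
Converting: 1.0353×10^5 s ÷ 3600 s/hour = 28.8 hours.

t = 28.8 hours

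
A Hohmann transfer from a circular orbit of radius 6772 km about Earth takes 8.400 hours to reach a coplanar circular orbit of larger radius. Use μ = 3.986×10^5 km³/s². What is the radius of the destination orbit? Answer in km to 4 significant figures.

r₂ = 59830 km

Transfer time t = 8.400 hours = 30240 s, and t = π√(a_t³/μ).
So a_t = (μ t²/π²)^(1/3) = (3.986×10^5 × (30240)² / π²)^(1/3) = 33302 km.
Since a_t = (r₁ + r₂)/2, r₂ = 2a_t − r₁ = 2×33302 − 6772 = 59832 km.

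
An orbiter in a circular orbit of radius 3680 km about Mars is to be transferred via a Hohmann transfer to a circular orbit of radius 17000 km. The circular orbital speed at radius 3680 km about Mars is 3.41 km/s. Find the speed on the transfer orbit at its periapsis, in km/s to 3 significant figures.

v = 4.37 km/s

From the circular-orbit relation v² = μ/r at r = 3680 km: μ = v²r = (3.41)² × 3680 = 42791.4 km³/s².
Semi-major axis of the transfer orbit: a_t = (3680 + 17000)/2 = 10340 km.
At periapsis, r = 3680 km.
Applying v² = μ(2/r − 1/a_t): v = 4.372 km/s.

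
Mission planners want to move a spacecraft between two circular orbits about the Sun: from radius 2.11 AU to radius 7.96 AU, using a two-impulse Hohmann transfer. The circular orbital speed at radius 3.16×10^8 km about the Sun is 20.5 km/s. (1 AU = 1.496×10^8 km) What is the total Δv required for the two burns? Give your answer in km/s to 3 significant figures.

From the circular-orbit relation v² = μ/r at r = 3.16×10^8 km: μ = v²r = (20.5)² × 3.16×10^8 = 1.32799×10^11 km³/s².
In km: r₁ = 2.11 × 1.496×10^8 = 3.15656×10^8 km; r₂ = 7.96 × 1.496×10^8 = 1.190816×10^9 km.
The Hohmann ellipse has a_t = (r₁ + r₂)/2 = 7.53236×10^8 km.
Circular speed at r₁: v₁ = √(μ/r₁) = √(1.32799×10^11/3.15656×10^8) = 20.511 km/s.
On the transfer ellipse at r₁, vis-viva gives v_p = √[μ(2/r₁ − 1/a_t)] = 25.790 km/s.
First burn Δv₁ = |v_p − v₁| = 5.279 km/s.
Circular speed at r₂: v₂ = √(μ/r₂) = 10.56 km/s.
Transfer-orbit speed at r₂: v_a = √[μ(2/r₂ − 1/a_t)] = 6.836 km/s.
Second burn Δv₂ = |v₂ − v_a| = 3.724 km/s.
Total Δv = Δv₁ + Δv₂ = 9.003 km/s.

Δv = 9.00 km/s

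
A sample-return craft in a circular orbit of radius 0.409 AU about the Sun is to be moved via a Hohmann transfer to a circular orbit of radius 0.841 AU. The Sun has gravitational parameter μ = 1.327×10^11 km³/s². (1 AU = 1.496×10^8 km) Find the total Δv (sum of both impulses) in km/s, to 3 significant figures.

Δv = 13.7 km/s

In km: r₁ = 0.409 × 1.496×10^8 = 6.11864×10^7 km; r₂ = 0.841 × 1.496×10^8 = 1.258136×10^8 km.
The Hohmann ellipse has a_t = (r₁ + r₂)/2 = 9.350×10^7 km.
Circular speed at r₁: v₁ = √(μ/r₁) = √(1.327×10^11/6.11864×10^7) = 46.570 km/s.
Transfer-orbit speed at r₁ (vis-viva): v_p = √[μ(2/r₁ − 1/a_t)] = 54.021 km/s.
First burn Δv₁ = |v_p − v₁| = 7.451 km/s.
At r₂, v₂ = √(μ/r₂) = 32.477 km/s.
Transfer-orbit speed at r₂: v_a = √[μ(2/r₂ − 1/a_t)] = 26.272 km/s.
Second burn Δv₂ = |v₂ − v_a| = 6.205 km/s.
Total Δv = Δv₁ + Δv₂ = 13.66 km/s.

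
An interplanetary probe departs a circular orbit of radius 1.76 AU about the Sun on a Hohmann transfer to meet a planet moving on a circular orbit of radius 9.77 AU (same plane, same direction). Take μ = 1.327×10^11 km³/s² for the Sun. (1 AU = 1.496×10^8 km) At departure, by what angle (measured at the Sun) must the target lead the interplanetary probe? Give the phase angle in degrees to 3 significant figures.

φ = 98.4°

In km: r₁ = 1.76 × 1.496×10^8 = 2.63296×10^8 km; r₂ = 9.77 × 1.496×10^8 = 1.461592×10^9 km.
The Hohmann ellipse has a_t = (r₁ + r₂)/2 = 8.62444×10^8 km.
Transfer time t = π√(a_t³/μ) = 2.184×10^8 s.
Target angular speed ω₂ = √(μ/r₂³) = 6.519×10^-9 rad/s.
Angle swept by the target during transfer: ω₂·t = 1.424 rad = 81.59°.
Arrival is 180° from departure on the ellipse, so φ = 180° − 81.59° = 98.4°.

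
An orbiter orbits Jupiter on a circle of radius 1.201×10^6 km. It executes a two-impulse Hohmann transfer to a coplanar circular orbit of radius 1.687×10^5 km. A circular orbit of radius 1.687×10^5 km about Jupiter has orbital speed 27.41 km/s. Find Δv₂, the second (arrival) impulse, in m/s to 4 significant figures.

From the circular-orbit relation v² = μ/r at r = 1.687×10^5 km: μ = v²r = (27.41)² × 1.687×10^5 = 1.26746×10^8 km³/s².
Semi-major axis of the transfer orbit: a_t = (1.201×10^6 + 1.687×10^5)/2 = 6.8485×10^5 km.
Circular speed at r = 1.687×10^5 km: v_c = √(μ/r) = 27.410 km/s.
Vis-viva on the transfer ellipse at r = 1.687×10^5 km gives v_t = √[μ(2/r − 1/a_t)] = 36.298 km/s.
Δv₂ = |v_t − v_c| = |36.298 − 27.410| = 8.888 km/s.

Δv₂ = 8888 m/s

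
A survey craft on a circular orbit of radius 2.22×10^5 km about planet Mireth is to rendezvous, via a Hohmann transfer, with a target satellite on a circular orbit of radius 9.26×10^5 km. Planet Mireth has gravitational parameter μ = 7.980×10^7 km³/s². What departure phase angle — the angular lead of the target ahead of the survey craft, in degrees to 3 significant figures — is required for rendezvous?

Transfer-ellipse semi-major axis a_t = (r₁ + r₂)/2 = (2.220×10^5 + 9.260×10^5)/2 = 5.740×10^5 km.
Transfer time t = π√(a_t³/μ) = 1.5294×10^5 s.
Target angular speed ω₂ = √(μ/r₂³) = 1.0025×10^-5 rad/s.
Angle swept by the target during transfer: ω₂·t = 1.5332 rad = 87.846°.
Arrival is 180° from departure on the ellipse, so φ = 180° − 87.846° = 92.2°.

φ = 92.2°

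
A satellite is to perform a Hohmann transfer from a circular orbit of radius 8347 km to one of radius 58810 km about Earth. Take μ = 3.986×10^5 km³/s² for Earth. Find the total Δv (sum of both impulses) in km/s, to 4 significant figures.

Δv = 3.540 km/s

Semi-major axis of the transfer orbit: a_t = (8347 + 58810)/2 = 33578.5 km.
At r₁ the circular-orbit speed is v₁ = √(μ/r₁) = 6.910 km/s.
Transfer-orbit speed at r₁ (vis-viva equation): v_p = √[μ(2/r₁ − 1/a_t)] = 9.145 km/s.
First burn Δv₁ = |v_p − v₁| = 2.235 km/s.
At r₂, v₂ = √(μ/r₂) = 2.603 km/s.
Transfer-orbit speed at r₂: v_a = √[μ(2/r₂ − 1/a_t)] = 1.298 km/s.
Second burn Δv₂ = |v₂ − v_a| = 1.305 km/s.
Total Δv = Δv₁ + Δv₂ = 3.540 km/s.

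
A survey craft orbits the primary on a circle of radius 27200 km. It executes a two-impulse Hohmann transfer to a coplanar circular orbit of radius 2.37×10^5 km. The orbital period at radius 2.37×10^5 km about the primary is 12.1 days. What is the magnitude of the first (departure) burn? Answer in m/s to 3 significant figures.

From Kepler's third law T² = 4π²r³/μ at r = 2.37×10^5 km, T = 12.1 days = 12.1 × 86400 s = 1.04544×10^6 s: μ = 4π²r³/T² = 4.80847×10^5 km³/s².
Transfer-ellipse semi-major axis a_t = (r₁ + r₂)/2 = (27200 + 2.370×10^5)/2 = 1.321×10^5 km.
On the circular orbit at r = 27200 km, v_c = √(μ/r) = 4.205 km/s.
Transfer-orbit speed at the same r (vis-viva, a = a_t): v_t = √[μ(2/r − 1/a_t)] = 5.632 km/s.
Δv₁ = |v_t − v_c| = |5.632 − 4.205| = 1.427 km/s.

Δv₁ = 1430 m/s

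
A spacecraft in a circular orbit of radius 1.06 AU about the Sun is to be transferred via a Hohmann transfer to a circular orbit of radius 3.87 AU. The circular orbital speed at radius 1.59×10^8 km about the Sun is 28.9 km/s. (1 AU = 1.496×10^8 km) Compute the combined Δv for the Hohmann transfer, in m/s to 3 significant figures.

From the circular-orbit relation v² = μ/r at r = 1.59×10^8 km: μ = v²r = (28.9)² × 1.59×10^8 = 1.32798×10^11 km³/s².
In km: r₁ = 1.06 × 1.496×10^8 = 1.58576×10^8 km; r₂ = 3.87 × 1.496×10^8 = 5.78952×10^8 km.
The Hohmann ellipse has a_t = (r₁ + r₂)/2 = 3.68764×10^8 km.
At r₁ the circular-orbit speed is v₁ = √(μ/r₁) = 28.9386 km/s.
On the transfer ellipse at r₁, vis-viva equation gives v_p = √[μ(2/r₁ − 1/a_t)] = 36.2597 km/s.
First burn Δv₁ = |v_p − v₁| = 7.3211 km/s.
At r₂, v₂ = √(μ/r₂) = 15.1452 km/s.
Transfer-orbit speed at r₂: v_a = √[μ(2/r₂ − 1/a_t)] = 9.93161 km/s.
Second burn Δv₂ = |v₂ − v_a| = 5.2136 km/s.
Δv = Δv₁ + Δv₂ = 7.3211 + 5.2136 = 12.53 km/s.

Δv = 12500 m/s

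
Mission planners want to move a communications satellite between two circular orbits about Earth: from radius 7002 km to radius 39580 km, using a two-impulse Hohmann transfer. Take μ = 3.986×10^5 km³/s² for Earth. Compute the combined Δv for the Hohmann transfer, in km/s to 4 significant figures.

Transfer-ellipse semi-major axis a_t = (r₁ + r₂)/2 = (7002 + 39580)/2 = 23291 km.
Circular speed at r₁: v₁ = √(μ/r₁) = √(3.986×10^5/7002) = 7.545 km/s.
Transfer-orbit speed at r₁ (v² = μ(2/r − 1/a)): v_p = √[μ(2/r₁ − 1/a_t)] = 9.836 km/s.
First burn Δv₁ = |v_p − v₁| = 2.291 km/s.
At r₂, v₂ = √(μ/r₂) = 3.173 km/s.
Transfer-orbit speed at r₂: v_a = √[μ(2/r₂ − 1/a_t)] = 1.740 km/s.
Second burn Δv₂ = |v₂ − v_a| = 1.433 km/s.
Total Δv = Δv₁ + Δv₂ = 3.724 km/s.

Δv = 3.724 km/s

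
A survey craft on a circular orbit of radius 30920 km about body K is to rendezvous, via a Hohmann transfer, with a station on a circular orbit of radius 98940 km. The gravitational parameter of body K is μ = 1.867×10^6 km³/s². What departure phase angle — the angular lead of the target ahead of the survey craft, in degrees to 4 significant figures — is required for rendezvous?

φ = 84.31°

The Hohmann ellipse has a_t = (r₁ + r₂)/2 = 64930 km.
Transfer time t = π√(a_t³/μ) = 38040.5 s.
Target angular speed ω₂ = √(μ/r₂³) = 4.39050×10^-5 rad/s.
Angle swept by the target during transfer: ω₂·t = 1.67017 rad = 95.69°.
Arrival is 180° from departure on the ellipse, so φ = 180° − 95.69° = 84.31°.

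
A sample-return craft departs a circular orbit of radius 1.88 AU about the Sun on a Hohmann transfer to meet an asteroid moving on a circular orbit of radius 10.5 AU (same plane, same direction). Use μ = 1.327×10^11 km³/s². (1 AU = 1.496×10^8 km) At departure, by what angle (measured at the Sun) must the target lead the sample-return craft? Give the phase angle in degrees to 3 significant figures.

In km: r₁ = 1.88 × 1.496×10^8 = 2.81248×10^8 km; r₂ = 10.5 × 1.496×10^8 = 1.5708×10^9 km.
The Hohmann ellipse has a_t = (r₁ + r₂)/2 = 9.26024×10^8 km.
Transfer time t = π√(a_t³/μ) = 2.43023×10^8 s.
The target's mean motion on its circular orbit is ω₂ = √(μ/r₂³) = 5.85132×10^-9 rad/s.
Angle swept by the target during transfer: ω₂·t = 1.42201 rad = 81.48°.
Arrival is 180° from departure on the ellipse, so φ = 180° − 81.48° = 98.5°.

φ = 98.5°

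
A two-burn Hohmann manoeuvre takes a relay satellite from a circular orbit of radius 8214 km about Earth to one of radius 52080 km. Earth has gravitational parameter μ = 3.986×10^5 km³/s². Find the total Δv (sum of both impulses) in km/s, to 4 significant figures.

Δv = 3.512 km/s

Transfer-ellipse semi-major axis a_t = (r₁ + r₂)/2 = (8214 + 52080)/2 = 30147 km.
At r₁ the circular-orbit speed is v₁ = √(μ/r₁) = 6.966 km/s.
Transfer-orbit speed at r₁ (v² = μ(2/r − 1/a)): v_p = √[μ(2/r₁ − 1/a_t)] = 9.156 km/s.
First burn Δv₁ = |v_p − v₁| = 2.190 km/s.
At r₂, v₂ = √(μ/r₂) = 2.7665 km/s.
Transfer-orbit speed at r₂: v_a = √[μ(2/r₂ − 1/a_t)] = 1.4441 km/s.
Second burn Δv₂ = |v₂ − v_a| = 1.322 km/s.
Total Δv = Δv₁ + Δv₂ = 3.512 km/s.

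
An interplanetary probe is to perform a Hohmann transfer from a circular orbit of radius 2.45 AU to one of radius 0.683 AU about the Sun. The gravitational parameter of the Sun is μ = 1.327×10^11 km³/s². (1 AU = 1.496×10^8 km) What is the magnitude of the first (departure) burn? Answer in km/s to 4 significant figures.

Δv₁ = 6.464 km/s

In km: r₁ = 2.45 × 1.496×10^8 = 3.6652×10^8 km; r₂ = 0.683 × 1.496×10^8 = 1.021768×10^8 km.
Transfer-ellipse semi-major axis a_t = (r₁ + r₂)/2 = (3.6652×10^8 + 1.021768×10^8)/2 = 2.343484×10^8 km.
Circular speed at r = 3.6652×10^8 km: v_c = √(μ/r) = 19.028 km/s.
Vis-viva on the transfer ellipse at r = 3.6652×10^8 km gives v_t = √[μ(2/r − 1/a_t)] = 12.564 km/s.
Δv₁ = |v_t − v_c| = |12.564 − 19.028| = 6.464 km/s.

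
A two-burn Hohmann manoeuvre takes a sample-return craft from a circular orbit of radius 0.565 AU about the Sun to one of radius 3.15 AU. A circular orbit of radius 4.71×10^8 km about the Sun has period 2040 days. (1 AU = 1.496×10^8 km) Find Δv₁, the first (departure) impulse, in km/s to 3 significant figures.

Δv₁ = 12.0 km/s

From Kepler's third law T² = 4π²r³/μ at r = 4.71×10^8 km, T = 2040 days = 2040 × 86400 s = 1.76256×10^8 s: μ = 4π²r³/T² = 1.32781×10^11 km³/s².
In km: r₁ = 0.565 × 1.496×10^8 = 8.4524×10^7 km; r₂ = 3.15 × 1.496×10^8 = 4.7124×10^8 km.
Transfer-ellipse semi-major axis a_t = (r₁ + r₂)/2 = (8.4524×10^7 + 4.7124×10^8)/2 = 2.77882×10^8 km.
Circular speed at r = 8.4524×10^7 km: v_c = √(μ/r) = 39.63 km/s.
Transfer-orbit speed at the same r (vis-viva, a = a_t): v_t = √[μ(2/r − 1/a_t)] = 51.61 km/s.
Δv₁ = |v_t − v_c| = |51.61 − 39.63| = 11.98 km/s.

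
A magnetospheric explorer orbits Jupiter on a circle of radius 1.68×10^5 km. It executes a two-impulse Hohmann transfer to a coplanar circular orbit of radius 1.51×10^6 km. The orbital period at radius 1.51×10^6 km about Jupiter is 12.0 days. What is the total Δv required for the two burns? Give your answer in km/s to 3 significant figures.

From Kepler's third law T² = 4π²r³/μ at r = 1.51×10^6 km, T = 12.0 days = 12.0 × 86400 s = 1.0368×10^6 s: μ = 4π²r³/T² = 1.26445×10^8 km³/s².
Semi-major axis of the transfer orbit: a_t = (1.680×10^5 + 1.510×10^6)/2 = 8.390×10^5 km.
Circular speed at r₁: v₁ = √(μ/r₁) = √(1.26445×10^8/1.680×10^5) = 27.43 km/s.
On the transfer ellipse at r₁, v² = μ(2/r − 1/a) gives v_p = √[μ(2/r₁ − 1/a_t)] = 36.80 km/s.
First burn Δv₁ = |v_p − v₁| = 9.370 km/s.
At r₂, v₂ = √(μ/r₂) = 9.151 km/s.
Transfer-orbit speed at r₂: v_a = √[μ(2/r₂ − 1/a_t)] = 4.095 km/s.
Second burn Δv₂ = |v₂ − v_a| = 5.056 km/s.
Δv = Δv₁ + Δv₂ = 9.370 + 5.056 = 14.43 km/s.

Δv = 14.4 km/s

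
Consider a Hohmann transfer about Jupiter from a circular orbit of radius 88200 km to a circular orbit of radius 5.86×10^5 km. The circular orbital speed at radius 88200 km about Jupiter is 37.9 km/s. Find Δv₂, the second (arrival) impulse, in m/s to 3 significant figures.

Δv₂ = 7180 m/s

From the circular-orbit relation v² = μ/r at r = 88200 km: μ = v²r = (37.9)² × 88200 = 1.26691×10^8 km³/s².
The Hohmann ellipse has a_t = (r₁ + r₂)/2 = 3.371×10^5 km.
On the circular orbit at r = 5.860×10^5 km, v_c = √(μ/r) = 14.704 km/s.
Vis-viva on the transfer ellipse at r = 5.860×10^5 km gives v_t = √[μ(2/r − 1/a_t)] = 7.5211 km/s.
Δv₂ = |v_t − v_c| = |7.5211 − 14.704| = 7.183 km/s.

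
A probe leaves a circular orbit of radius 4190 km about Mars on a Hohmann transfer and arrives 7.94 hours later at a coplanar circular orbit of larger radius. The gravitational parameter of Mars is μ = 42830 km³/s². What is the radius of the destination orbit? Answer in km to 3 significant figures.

r₂ = 26300 km

Transfer time t = 7.94 hours = 28584 s, and t = π√(a_t³/μ).
So a_t = (μ t²/π²)^(1/3) = (42830 × (28584)² / π²)^(1/3) = 15249 km.
Since a_t = (r₁ + r₂)/2, r₂ = 2a_t − r₁ = 2×15249 − 4190 = 26308 km.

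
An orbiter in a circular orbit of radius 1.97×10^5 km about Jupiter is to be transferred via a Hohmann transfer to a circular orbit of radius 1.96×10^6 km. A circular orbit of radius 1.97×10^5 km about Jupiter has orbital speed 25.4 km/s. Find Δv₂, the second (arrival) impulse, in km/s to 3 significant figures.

From the circular-orbit relation v² = μ/r at r = 1.97×10^5 km: μ = v²r = (25.4)² × 1.97×10^5 = 1.27097×10^8 km³/s².
Semi-major axis of the transfer orbit: a_t = (1.970×10^5 + 1.960×10^6)/2 = 1.0785×10^6 km.
Circular speed at r = 1.960×10^6 km: v_c = √(μ/r) = 8.053 km/s.
Transfer-orbit speed at the same r (vis-viva, a = a_t): v_t = √[μ(2/r − 1/a_t)] = 3.442 km/s.
Δv₂ = |v_t − v_c| = |3.442 − 8.053| = 4.611 km/s.

Δv₂ = 4.61 km/s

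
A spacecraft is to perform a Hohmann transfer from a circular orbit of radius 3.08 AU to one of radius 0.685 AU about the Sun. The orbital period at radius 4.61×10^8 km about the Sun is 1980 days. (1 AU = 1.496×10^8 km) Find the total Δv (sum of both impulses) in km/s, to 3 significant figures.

From Kepler's third law T² = 4π²r³/μ at r = 4.61×10^8 km, T = 1980 days = 1980 × 86400 s = 1.71072×10^8 s: μ = 4π²r³/T² = 1.32161×10^11 km³/s².
In km: r₁ = 3.08 × 1.496×10^8 = 4.60768×10^8 km; r₂ = 0.685 × 1.496×10^8 = 1.02476×10^8 km.
Semi-major axis of the transfer orbit: a_t = (4.60768×10^8 + 1.02476×10^8)/2 = 2.81622×10^8 km.
At r₁ the circular-orbit speed is v₁ = √(μ/r₁) = 16.94 km/s.
Transfer-orbit speed at r₁ (vis-viva): v_a = √[μ(2/r₁ − 1/a_t)] = 10.22 km/s.
First burn Δv₁ = |v_a − v₁| = 6.720 km/s.
At r₂, v₂ = √(μ/r₂) = 35.912 km/s.
Transfer-orbit speed at r₂: v_p = √[μ(2/r₂ − 1/a_t)] = 45.936 km/s.
Second burn Δv₂ = |v₂ − v_p| = 10.02 km/s.
Total Δv = Δv₁ + Δv₂ = 16.74 km/s.

Δv = 16.7 km/s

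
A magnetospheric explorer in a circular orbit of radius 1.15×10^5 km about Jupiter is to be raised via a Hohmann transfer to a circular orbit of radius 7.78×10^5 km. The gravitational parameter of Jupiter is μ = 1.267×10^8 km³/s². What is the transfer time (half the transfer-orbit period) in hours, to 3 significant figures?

Semi-major axis of the transfer orbit: a_t = (1.150×10^5 + 7.780×10^5)/2 = 4.465×10^5 km.
Transfer time t = π√(a_t³/μ) = π√((4.465×10^5)³ / 1.267×10^8) = 83270 s.
Converting: 83270 s ÷ 3600 s/hour = 23.1 hours.

t = 23.1 hours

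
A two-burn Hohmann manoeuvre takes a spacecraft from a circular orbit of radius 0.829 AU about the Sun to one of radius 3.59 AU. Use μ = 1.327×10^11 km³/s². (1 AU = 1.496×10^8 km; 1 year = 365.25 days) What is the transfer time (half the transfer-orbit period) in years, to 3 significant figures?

In km: r₁ = 0.829 × 1.496×10^8 = 1.240184×10^8 km; r₂ = 3.59 × 1.496×10^8 = 5.37064×10^8 km.
The Hohmann ellipse has a_t = (r₁ + r₂)/2 = 3.305412×10^8 km.
Half the transfer-orbit period gives t = π√(a_t³/μ) = 5.183×10^7 s.
Converting: 5.183×10^7 s ÷ 3.15576×10^7 s/year (365.25 × 86400) = 1.64 years.

t = 1.64 years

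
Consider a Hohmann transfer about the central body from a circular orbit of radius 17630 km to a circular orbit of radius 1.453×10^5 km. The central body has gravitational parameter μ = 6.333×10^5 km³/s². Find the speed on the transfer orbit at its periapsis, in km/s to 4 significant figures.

Semi-major axis of the transfer orbit: a_t = (17630 + 1.453×10^5)/2 = 81465 km.
The periapsis of the transfer ellipse is at r = 17630 km.
Vis-viva: v = √[μ(2/r − 1/a_t)] = √[6.333×10^5 × (2/17630 − 1/81465)] = 8.004 km/s.

v = 8.004 km/s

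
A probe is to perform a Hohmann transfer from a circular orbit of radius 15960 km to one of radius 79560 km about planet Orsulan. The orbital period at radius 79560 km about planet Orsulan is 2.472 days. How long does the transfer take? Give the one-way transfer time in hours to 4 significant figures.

t = 13.80 hours

From Kepler's third law T² = 4π²r³/μ at r = 79560 km, T = 2.472 days = 2.472 × 86400 s = 2.135808×10^5 s: μ = 4π²r³/T² = 4.35833×10^5 km³/s².
Transfer-ellipse semi-major axis a_t = (r₁ + r₂)/2 = (15960 + 79560)/2 = 47760 km.
Half the transfer-orbit period gives t = π√(a_t³/μ) = 49670 s.
Converting: 49670 s ÷ 3600 s/hour = 13.80 hours.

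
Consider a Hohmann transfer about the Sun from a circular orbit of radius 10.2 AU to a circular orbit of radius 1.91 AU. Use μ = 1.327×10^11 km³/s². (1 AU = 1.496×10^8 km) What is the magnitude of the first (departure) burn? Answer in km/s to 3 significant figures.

Δv₁ = 4.09 km/s

In km: r₁ = 10.2 × 1.496×10^8 = 1.52592×10^9 km; r₂ = 1.91 × 1.496×10^8 = 2.85736×10^8 km.
Semi-major axis of the transfer orbit: a_t = (1.52592×10^9 + 2.85736×10^8)/2 = 9.05828×10^8 km.
Circular speed at r = 1.52592×10^9 km: v_c = √(μ/r) = 9.3254 km/s.
Transfer-orbit speed at the same r (vis-viva, a = a_t): v_t = √[μ(2/r − 1/a_t)] = 5.2376 km/s.
Δv₁ = |v_t − v_c| = |5.2376 − 9.3254| = 4.088 km/s.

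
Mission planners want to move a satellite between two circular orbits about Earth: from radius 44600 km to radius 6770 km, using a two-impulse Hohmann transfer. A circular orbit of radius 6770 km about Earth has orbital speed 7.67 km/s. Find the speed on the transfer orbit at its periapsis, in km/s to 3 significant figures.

From the circular-orbit relation v² = μ/r at r = 6770 km: μ = v²r = (7.67)² × 6770 = 3.98272×10^5 km³/s².
Semi-major axis of the transfer orbit: a_t = (44600 + 6770)/2 = 25685 km.
The periapsis of the transfer ellipse is at r = 6770 km.
From the vis-viva equation, v = √[μ(2/r − 1/a_t)] = 10.11 km/s.

v = 10.1 km/s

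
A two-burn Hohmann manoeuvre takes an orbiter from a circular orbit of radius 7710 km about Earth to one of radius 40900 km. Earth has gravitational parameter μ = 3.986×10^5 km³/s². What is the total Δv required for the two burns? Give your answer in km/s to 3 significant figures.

Δv = 3.50 km/s

Transfer-ellipse semi-major axis a_t = (r₁ + r₂)/2 = (7710 + 40900)/2 = 24305 km.
Circular speed at r₁: v₁ = √(μ/r₁) = √(3.986×10^5/7710) = 7.190 km/s.
On the transfer ellipse at r₁, v² = μ(2/r − 1/a) gives v_p = √[μ(2/r₁ − 1/a_t)] = 9.327 km/s.
First burn Δv₁ = |v_p − v₁| = 2.137 km/s.
Circular speed at r₂: v₂ = √(μ/r₂) = 3.122 km/s.
Transfer-orbit speed at r₂: v_a = √[μ(2/r₂ − 1/a_t)] = 1.758 km/s.
Second burn Δv₂ = |v₂ − v_a| = 1.364 km/s.
Δv = Δv₁ + Δv₂ = 2.137 + 1.364 = 3.501 km/s.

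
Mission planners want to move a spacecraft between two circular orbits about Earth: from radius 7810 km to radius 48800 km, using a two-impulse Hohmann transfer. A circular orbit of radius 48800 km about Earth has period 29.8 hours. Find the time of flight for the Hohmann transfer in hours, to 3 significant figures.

t = 6.58 hours

From Kepler's third law T² = 4π²r³/μ at r = 48800 km, T = 29.8 hours = 29.8 × 3600 s = 1.0728×10^5 s: μ = 4π²r³/T² = 3.98641×10^5 km³/s².
Transfer-ellipse semi-major axis a_t = (r₁ + r₂)/2 = (7810 + 48800)/2 = 28305 km.
Transfer time t = π√(a_t³/μ) = π√((28305)³ / 3.98641×10^5) = 23690 s.
Converting: 23690 s ÷ 3600 s/hour = 6.58 hours.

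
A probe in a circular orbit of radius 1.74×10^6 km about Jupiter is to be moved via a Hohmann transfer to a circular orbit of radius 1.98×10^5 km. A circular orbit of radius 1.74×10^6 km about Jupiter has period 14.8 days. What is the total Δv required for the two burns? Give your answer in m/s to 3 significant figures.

Δv = 13300 m/s

From Kepler's third law T² = 4π²r³/μ at r = 1.74×10^6 km, T = 14.8 days = 14.8 × 86400 s = 1.27872×10^6 s: μ = 4π²r³/T² = 1.27191×10^8 km³/s².
The Hohmann ellipse has a_t = (r₁ + r₂)/2 = 9.690×10^5 km.
Circular speed at r₁: v₁ = √(μ/r₁) = √(1.27191×10^8/1.740×10^6) = 8.550 km/s.
On the transfer ellipse at r₁, v² = μ(2/r − 1/a) gives v_a = √[μ(2/r₁ − 1/a_t)] = 3.865 km/s.
First burn Δv₁ = |v_a − v₁| = 4.685 km/s.
Circular speed at r₂: v₂ = √(μ/r₂) = 25.345 km/s.
Transfer-orbit speed at r₂: v_p = √[μ(2/r₂ − 1/a_t)] = 33.963 km/s.
Second burn Δv₂ = |v₂ − v_p| = 8.618 km/s.
Δv = Δv₁ + Δv₂ = 4.685 + 8.618 = 13.30 km/s.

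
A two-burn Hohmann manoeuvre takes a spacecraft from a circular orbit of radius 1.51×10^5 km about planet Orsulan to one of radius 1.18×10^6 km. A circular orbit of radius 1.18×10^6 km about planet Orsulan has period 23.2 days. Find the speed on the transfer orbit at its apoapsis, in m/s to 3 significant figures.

v = 1760 m/s

From Kepler's third law T² = 4π²r³/μ at r = 1.18×10^6 km, T = 23.2 days = 23.2 × 86400 s = 2.00448×10^6 s: μ = 4π²r³/T² = 1.61437×10^7 km³/s².
The Hohmann ellipse has a_t = (r₁ + r₂)/2 = 6.655×10^5 km.
At apoapsis, r = 1.180×10^6 km.
Applying v² = μ(2/r − 1/a_t): v = 1.762 km/s.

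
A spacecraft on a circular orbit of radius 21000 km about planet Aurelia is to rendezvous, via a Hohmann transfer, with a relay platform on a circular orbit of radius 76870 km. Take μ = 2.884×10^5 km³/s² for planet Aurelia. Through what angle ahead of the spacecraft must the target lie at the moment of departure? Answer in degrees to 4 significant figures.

φ = 88.57°

Transfer-ellipse semi-major axis a_t = (r₁ + r₂)/2 = (21000 + 76870)/2 = 48935 km.
The half-period of the transfer ellipse is t = π√(a_t³/μ) = 63326 s.
The target's mean motion on its circular orbit is ω₂ = √(μ/r₂³) = 2.5198×10^-5 rad/s.
Angle swept by the target during transfer: ω₂·t = 1.5957 rad = 91.43°.
The spacecraft traverses 180° on the transfer ellipse, so the target must lead by 180° − 91.43° = 88.57°.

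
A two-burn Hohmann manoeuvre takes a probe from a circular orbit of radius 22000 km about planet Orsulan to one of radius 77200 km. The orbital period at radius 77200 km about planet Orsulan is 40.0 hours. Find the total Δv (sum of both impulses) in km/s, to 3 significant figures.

Δv = 2.69 km/s

From Kepler's third law T² = 4π²r³/μ at r = 77200 km, T = 40.0 hours = 40.0 × 3600 s = 1.440×10^5 s: μ = 4π²r³/T² = 8.75965×10^5 km³/s².
The Hohmann ellipse has a_t = (r₁ + r₂)/2 = 49600 km.
At r₁ the circular-orbit speed is v₁ = √(μ/r₁) = 6.310 km/s.
Transfer-orbit speed at r₁ (vis-viva): v_p = √[μ(2/r₁ − 1/a_t)] = 7.872 km/s.
First burn Δv₁ = |v_p − v₁| = 1.562 km/s.
Circular speed at r₂: v₂ = √(μ/r₂) = 3.368 km/s.
Transfer-orbit speed at r₂: v_a = √[μ(2/r₂ − 1/a_t)] = 2.243 km/s.
Second burn Δv₂ = |v₂ − v_a| = 1.125 km/s.
Total Δv = Δv₁ + Δv₂ = 2.687 km/s.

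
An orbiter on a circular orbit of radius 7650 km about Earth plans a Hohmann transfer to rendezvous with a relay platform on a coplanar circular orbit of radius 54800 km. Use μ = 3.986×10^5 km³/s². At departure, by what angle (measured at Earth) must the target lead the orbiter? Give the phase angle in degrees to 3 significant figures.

Semi-major axis of the transfer orbit: a_t = (7650 + 54800)/2 = 31225 km.
Transfer time t = π√(a_t³/μ) = 27456 s.
The target's mean motion on its circular orbit is ω₂ = √(μ/r₂³) = 4.9215×10^-5 rad/s.
Angle swept by the target during transfer: ω₂·t = 1.3512 rad = 77.42°.
The orbiter traverses 180° on the transfer ellipse, so the target must lead by 180° − 77.42° = 103°.

φ = 103°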